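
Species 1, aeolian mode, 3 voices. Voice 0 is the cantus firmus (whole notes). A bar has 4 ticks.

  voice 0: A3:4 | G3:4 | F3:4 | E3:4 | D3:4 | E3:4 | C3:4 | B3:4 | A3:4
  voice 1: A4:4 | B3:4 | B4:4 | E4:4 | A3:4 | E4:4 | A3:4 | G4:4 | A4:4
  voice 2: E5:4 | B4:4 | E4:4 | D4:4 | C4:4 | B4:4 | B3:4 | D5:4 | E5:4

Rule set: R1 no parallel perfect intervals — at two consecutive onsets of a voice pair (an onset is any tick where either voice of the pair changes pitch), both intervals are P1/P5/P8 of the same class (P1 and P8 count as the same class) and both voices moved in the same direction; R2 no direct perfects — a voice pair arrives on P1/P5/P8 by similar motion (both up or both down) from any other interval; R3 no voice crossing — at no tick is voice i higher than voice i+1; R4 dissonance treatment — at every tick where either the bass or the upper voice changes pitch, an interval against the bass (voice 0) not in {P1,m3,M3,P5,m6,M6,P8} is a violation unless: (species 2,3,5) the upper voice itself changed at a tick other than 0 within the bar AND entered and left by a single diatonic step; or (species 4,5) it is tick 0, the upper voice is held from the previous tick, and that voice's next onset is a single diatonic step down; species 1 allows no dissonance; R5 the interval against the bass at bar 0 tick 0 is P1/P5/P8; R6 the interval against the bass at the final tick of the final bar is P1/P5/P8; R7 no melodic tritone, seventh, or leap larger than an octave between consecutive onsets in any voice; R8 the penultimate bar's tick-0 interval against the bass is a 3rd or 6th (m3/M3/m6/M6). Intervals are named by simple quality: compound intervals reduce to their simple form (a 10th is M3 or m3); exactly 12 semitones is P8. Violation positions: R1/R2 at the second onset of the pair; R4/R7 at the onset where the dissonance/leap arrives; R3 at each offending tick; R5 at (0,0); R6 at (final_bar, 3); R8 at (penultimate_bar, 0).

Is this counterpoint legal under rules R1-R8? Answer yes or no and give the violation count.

bar 0: v0=A3 v1=A4 v2=E5 (P5)
bar 1: v0=G3 v1=B3 v2=B4 (M3)
bar 2: v0=F3 v1=B4 v2=E4 (M7)
bar 3: v0=E3 v1=E4 v2=D4 (m7)
bar 4: v0=D3 v1=A3 v2=C4 (m7)
bar 5: v0=E3 v1=E4 v2=B4 (P5)
bar 6: v0=C3 v1=A3 v2=B3 (M7)
bar 7: v0=B3 v1=G4 v2=D5 (m3)
bar 8: v0=A3 v1=A4 v2=E5 (P5)
  R2 @ bar1.0: A4/E5 P5 -> B3/B4 P8 similar
  R7 @ bar1.0: A4->B3 leap 10st
  R3 @ bar2.0: B4 above E4
  R4 @ bar2.0: F3/B4 TT untreated
  R4 @ bar2.0: F3/E4 M7 untreated
  R3 @ bar2.1: B4 above E4
  R3 @ bar2.2: B4 above E4
  R3 @ bar2.3: B4 above E4
  R2 @ bar3.0: F3/B4 TT -> E3/E4 P8 similar
  R3 @ bar3.0: E4 above D4
  R4 @ bar3.0: E3/D4 m7 untreated
  R3 @ bar3.1: E4 above D4
  R3 @ bar3.2: E4 above D4
  R3 @ bar3.3: E4 above D4
  R2 @ bar4.0: E3/E4 P8 -> D3/A3 P5 similar
  R4 @ bar4.0: D3/C4 m7 untreated
  R2 @ bar5.0: D3/A3 P5 -> E3/E4 P8 similar
  R2 @ bar5.0: D3/C4 m7 -> E3/B4 P5 similar
  R2 @ bar5.0: A3/C4 m3 -> E4/B4 P5 similar
  R7 @ bar5.0: C4->B4 leap 11st
  R4 @ bar6.0: C3/B3 M7 untreated
  R2 @ bar7.0: A3/B3 M2 -> G4/D5 P5 similar
  R7 @ bar7.0: C3->B3 leap 11st
  R7 @ bar7.0: A3->G4 leap 10st
  R7 @ bar7.0: B3->D5 leap 15st
  R1 @ bar8.0: G4/D5 P5 -> A4/E5 P5 similar

No (26 violations)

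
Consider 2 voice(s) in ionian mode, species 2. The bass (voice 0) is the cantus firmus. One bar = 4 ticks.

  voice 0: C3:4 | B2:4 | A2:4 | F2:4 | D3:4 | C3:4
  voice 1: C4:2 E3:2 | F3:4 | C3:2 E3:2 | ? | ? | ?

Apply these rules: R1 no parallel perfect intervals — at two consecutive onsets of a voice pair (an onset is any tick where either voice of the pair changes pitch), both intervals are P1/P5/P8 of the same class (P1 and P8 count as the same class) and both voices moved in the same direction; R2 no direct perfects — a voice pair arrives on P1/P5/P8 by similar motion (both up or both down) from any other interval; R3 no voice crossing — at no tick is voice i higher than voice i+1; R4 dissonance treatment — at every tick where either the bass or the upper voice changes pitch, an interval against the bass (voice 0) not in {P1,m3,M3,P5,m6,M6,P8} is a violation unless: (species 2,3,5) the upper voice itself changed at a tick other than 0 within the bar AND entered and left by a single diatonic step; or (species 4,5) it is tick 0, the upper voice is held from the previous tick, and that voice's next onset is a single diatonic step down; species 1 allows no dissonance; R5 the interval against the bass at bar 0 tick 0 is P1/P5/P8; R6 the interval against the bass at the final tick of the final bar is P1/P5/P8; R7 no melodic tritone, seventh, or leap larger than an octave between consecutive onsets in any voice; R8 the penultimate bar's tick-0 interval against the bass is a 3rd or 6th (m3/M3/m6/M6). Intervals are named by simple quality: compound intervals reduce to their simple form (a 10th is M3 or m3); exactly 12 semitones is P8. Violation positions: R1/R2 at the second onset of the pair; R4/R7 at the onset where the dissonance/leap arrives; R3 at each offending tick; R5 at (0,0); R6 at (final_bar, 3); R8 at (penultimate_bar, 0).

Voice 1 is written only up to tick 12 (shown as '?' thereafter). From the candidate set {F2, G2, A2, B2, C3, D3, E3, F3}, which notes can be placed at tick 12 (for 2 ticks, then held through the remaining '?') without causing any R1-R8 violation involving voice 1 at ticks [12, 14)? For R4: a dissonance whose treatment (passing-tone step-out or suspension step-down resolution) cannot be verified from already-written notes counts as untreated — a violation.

F2: violates R2,R7
G2: violates R4
A2: legal
B2: violates R4
C3: violates R1
D3: legal
E3: violates R4
F3: legal

{A2, D3, F3}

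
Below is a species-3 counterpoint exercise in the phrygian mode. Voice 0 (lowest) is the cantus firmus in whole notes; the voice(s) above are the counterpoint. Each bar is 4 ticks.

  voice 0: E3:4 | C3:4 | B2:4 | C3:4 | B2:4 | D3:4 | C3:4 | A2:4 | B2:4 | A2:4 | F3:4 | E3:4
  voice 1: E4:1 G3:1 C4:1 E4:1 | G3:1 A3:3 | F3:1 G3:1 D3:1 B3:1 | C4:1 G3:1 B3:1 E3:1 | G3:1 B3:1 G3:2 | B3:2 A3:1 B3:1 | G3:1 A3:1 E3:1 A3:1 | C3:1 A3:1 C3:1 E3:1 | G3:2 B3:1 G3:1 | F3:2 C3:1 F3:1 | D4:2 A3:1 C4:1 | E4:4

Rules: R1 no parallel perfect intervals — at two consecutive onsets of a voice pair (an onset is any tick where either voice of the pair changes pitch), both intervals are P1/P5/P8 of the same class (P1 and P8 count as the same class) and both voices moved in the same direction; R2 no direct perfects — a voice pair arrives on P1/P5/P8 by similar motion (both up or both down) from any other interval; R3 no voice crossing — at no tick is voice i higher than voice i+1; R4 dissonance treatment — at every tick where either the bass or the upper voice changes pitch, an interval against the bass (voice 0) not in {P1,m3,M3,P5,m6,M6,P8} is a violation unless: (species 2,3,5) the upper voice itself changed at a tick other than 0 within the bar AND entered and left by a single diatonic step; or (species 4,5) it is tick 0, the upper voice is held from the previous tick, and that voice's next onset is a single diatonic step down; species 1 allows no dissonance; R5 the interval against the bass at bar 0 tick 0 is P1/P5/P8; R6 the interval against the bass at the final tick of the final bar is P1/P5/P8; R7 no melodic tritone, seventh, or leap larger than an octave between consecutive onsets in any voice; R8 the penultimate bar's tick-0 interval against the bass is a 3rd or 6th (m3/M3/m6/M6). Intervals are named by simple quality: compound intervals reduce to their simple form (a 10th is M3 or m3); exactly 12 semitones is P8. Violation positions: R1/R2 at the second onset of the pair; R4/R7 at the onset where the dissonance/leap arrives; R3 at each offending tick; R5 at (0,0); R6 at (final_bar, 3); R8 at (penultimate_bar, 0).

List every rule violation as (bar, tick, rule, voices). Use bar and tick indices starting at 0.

bar 0: v0=E3 v1=E4 downbeat P8
bar 1: v0=C3 v1=G3 downbeat P5
bar 2: v0=B2 v1=F3 downbeat TT
bar 3: v0=C3 v1=C4 downbeat P8
bar 4: v0=B2 v1=G3 downbeat m6
bar 5: v0=D3 v1=B3 downbeat M6
bar 6: v0=C3 v1=G3 downbeat P5
bar 7: v0=A2 v1=C3 downbeat m3
bar 8: v0=B2 v1=G3 downbeat m6
bar 9: v0=A2 v1=F3 downbeat m6
bar 10: v0=F3 v1=D4 downbeat M6
bar 11: v0=E3 v1=E4 downbeat P8
  -> R2 @ bar 1 tick 0 v(0, 1): E3/E4 P8 -> C3/G3 P5 similar
  -> R4 @ bar 2 tick 0 v(0, 1): B2/F3 TT untreated
  -> R1 @ bar 3 tick 0 v(0, 1): B2/B3 P8 -> C3/C4 P8 similar
  -> R4 @ bar 3 tick 2 v(0, 1): C3/B3 M7 untreated
  -> R2 @ bar 6 tick 0 v(0, 1): D3/B3 M6 -> C3/G3 P5 similar

(1, 0, R2, (0, 1))
(2, 0, R4, (0, 1))
(3, 0, R1, (0, 1))
(3, 2, R4, (0, 1))
(6, 0, R2, (0, 1))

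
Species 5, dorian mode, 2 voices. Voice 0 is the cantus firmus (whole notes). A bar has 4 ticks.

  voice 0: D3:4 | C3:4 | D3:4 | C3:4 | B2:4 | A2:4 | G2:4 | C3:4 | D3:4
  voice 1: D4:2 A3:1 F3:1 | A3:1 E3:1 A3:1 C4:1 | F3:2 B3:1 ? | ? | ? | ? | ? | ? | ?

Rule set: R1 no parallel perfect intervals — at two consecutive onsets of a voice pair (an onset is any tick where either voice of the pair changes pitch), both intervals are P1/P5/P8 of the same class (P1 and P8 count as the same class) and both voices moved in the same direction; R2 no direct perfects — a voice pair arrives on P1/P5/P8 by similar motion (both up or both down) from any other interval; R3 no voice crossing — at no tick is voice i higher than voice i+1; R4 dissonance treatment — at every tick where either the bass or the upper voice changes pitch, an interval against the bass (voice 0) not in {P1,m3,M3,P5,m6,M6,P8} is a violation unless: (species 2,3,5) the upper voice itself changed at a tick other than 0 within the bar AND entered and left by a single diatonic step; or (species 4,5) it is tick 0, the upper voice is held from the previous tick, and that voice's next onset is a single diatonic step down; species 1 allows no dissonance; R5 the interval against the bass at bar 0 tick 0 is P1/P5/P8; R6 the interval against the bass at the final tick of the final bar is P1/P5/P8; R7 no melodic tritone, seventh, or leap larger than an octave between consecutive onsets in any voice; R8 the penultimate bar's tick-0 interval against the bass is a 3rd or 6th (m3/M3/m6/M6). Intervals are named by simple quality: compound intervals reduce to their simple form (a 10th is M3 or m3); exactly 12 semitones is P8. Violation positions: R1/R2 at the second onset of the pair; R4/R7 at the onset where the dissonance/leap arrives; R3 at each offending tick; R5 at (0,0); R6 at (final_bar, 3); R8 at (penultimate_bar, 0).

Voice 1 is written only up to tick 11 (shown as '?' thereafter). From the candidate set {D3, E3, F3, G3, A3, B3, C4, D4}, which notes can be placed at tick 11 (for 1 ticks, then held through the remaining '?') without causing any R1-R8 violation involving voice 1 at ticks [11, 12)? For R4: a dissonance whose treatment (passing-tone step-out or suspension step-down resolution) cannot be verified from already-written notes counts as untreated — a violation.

D3: legal
E3: violates R4
F3: violates R7
G3: violates R4
A3: legal
B3: legal
C4: violates R4
D4: legal

{A3, B3, D3, D4}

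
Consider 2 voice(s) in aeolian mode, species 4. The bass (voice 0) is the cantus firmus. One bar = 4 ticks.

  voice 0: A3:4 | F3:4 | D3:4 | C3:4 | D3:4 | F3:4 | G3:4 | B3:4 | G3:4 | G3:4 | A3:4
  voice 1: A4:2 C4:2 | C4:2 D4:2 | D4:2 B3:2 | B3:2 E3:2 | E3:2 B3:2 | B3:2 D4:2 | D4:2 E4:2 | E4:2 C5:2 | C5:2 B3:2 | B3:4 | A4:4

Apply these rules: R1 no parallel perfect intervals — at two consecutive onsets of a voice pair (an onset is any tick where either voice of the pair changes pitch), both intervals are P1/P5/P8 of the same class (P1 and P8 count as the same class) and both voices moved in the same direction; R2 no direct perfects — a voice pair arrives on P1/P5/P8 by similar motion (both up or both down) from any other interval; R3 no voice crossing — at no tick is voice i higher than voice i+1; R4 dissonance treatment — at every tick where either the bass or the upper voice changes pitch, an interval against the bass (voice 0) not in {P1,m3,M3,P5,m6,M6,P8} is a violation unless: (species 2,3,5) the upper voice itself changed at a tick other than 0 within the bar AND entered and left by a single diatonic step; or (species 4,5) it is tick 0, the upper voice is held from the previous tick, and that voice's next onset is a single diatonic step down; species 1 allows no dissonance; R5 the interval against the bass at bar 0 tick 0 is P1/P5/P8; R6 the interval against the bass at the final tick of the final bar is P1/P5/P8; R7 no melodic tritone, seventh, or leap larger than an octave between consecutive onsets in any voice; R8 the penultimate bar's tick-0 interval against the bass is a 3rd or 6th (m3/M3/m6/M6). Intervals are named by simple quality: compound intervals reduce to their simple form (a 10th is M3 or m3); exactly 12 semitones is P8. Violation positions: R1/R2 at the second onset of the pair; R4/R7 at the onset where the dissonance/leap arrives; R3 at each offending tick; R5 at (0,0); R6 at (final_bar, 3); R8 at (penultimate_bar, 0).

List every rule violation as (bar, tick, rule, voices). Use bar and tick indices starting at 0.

(3, 0, R4, (0, 1))
(4, 0, R4, (0, 1))
(5, 0, R4, (0, 1))
(7, 0, R4, (0, 1))
(7, 2, R4, (0, 1))
(8, 0, R4, (0, 1))
(8, 2, R7, (1,))
(10, 0, R2, (0, 1))
(10, 0, R7, (1,))

bar 0: v0=A3 v1=A4 downbeat P8
bar 1: v0=F3 v1=C4 downbeat P5
bar 2: v0=D3 v1=D4 downbeat P8
bar 3: v0=C3 v1=B3 downbeat M7
bar 4: v0=D3 v1=E3 downbeat M2
bar 5: v0=F3 v1=B3 downbeat TT
bar 6: v0=G3 v1=D4 downbeat P5
bar 7: v0=B3 v1=E4 downbeat P4
bar 8: v0=G3 v1=C5 downbeat P4
bar 9: v0=G3 v1=B3 downbeat M3
bar 10: v0=A3 v1=A4 downbeat P8
  -> R4 @ bar 3 tick 0 v(0, 1): C3/B3 M7 untreated
  -> R4 @ bar 4 tick 0 v(0, 1): D3/E3 M2 untreated
  -> R4 @ bar 5 tick 0 v(0, 1): F3/B3 TT untreated
  -> R4 @ bar 7 tick 0 v(0, 1): B3/E4 P4 untreated
  -> R4 @ bar 7 tick 2 v(0, 1): B3/C5 m2 untreated
  -> R4 @ bar 8 tick 0 v(0, 1): G3/C5 P4 untreated
  -> R7 @ bar 8 tick 2 v(1,): C5->B3 leap 13st
  -> R2 @ bar 10 tick 0 v(0, 1): G3/B3 M3 -> A3/A4 P8 similar
  -> R7 @ bar 10 tick 0 v(1,): B3->A4 leap 10st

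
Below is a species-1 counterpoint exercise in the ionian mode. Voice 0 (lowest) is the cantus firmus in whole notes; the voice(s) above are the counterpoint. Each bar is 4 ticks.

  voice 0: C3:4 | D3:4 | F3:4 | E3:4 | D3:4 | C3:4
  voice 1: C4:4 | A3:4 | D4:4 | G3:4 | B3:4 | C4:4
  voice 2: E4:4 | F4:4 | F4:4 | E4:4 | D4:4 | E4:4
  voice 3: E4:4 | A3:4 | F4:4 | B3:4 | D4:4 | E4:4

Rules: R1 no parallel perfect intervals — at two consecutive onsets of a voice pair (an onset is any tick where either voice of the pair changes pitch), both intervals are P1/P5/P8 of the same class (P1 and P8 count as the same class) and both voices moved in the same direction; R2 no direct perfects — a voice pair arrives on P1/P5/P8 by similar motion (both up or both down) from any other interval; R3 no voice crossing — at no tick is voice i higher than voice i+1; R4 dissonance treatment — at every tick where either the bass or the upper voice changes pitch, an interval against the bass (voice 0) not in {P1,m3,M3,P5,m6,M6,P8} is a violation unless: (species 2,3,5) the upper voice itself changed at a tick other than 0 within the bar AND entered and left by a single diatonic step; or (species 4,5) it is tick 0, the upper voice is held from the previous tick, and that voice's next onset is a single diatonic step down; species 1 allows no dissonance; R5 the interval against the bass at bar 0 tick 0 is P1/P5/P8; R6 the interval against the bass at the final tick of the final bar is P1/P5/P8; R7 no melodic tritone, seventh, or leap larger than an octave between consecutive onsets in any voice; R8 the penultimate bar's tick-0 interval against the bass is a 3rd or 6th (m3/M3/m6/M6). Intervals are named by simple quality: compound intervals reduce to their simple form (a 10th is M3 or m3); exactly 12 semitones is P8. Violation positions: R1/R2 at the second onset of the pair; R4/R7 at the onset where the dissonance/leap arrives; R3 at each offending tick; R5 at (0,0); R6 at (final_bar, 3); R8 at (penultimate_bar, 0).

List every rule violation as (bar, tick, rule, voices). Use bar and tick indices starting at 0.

(0, 0, R5, (0, 2))
(0, 0, R5, (0, 3))
(1, 0, R2, (1, 3))
(1, 0, R3, (2, 3))
(1, 1, R3, (2, 3))
(1, 2, R3, (2, 3))
(1, 3, R3, (2, 3))
(2, 0, R2, (0, 3))
(3, 0, R1, (0, 2))
(3, 0, R2, (0, 3))
(3, 0, R3, (2, 3))
(3, 0, R7, (3,))
(3, 1, R3, (2, 3))
(3, 2, R3, (2, 3))
(3, 3, R3, (2, 3))
(4, 0, R1, (0, 2))
(4, 0, R8, (0, 2))
(4, 0, R8, (0, 3))
(5, 0, R1, (2, 3))
(5, 3, R6, (0, 2))
(5, 3, R6, (0, 3))

bar 0: v0=C3 v1=C4 v2=E4 v3=E4 downbeat M3
bar 1: v0=D3 v1=A3 v2=F4 v3=A3 downbeat P5
bar 2: v0=F3 v1=D4 v2=F4 v3=F4 downbeat P8
bar 3: v0=E3 v1=G3 v2=E4 v3=B3 downbeat P5
bar 4: v0=D3 v1=B3 v2=D4 v3=D4 downbeat P8
bar 5: v0=C3 v1=C4 v2=E4 v3=E4 downbeat M3
  -> R5 @ bar 0 tick 0 v(0, 2): opens on M3
  -> R5 @ bar 0 tick 0 v(0, 3): opens on M3
  -> R2 @ bar 1 tick 0 v(1, 3): C4/E4 M3 -> A3/A3 P1 similar
  -> R3 @ bar 1 tick 0 v(2, 3): F4 above A3
  -> R3 @ bar 1 tick 1 v(2, 3): F4 above A3
  -> R3 @ bar 1 tick 2 v(2, 3): F4 above A3
  -> R3 @ bar 1 tick 3 v(2, 3): F4 above A3
  -> R2 @ bar 2 tick 0 v(0, 3): D3/A3 P5 -> F3/F4 P8 similar
  -> R1 @ bar 3 tick 0 v(0, 2): F3/F4 P8 -> E3/E4 P8 similar
  -> R2 @ bar 3 tick 0 v(0, 3): F3/F4 P8 -> E3/B3 P5 similar
  -> R3 @ bar 3 tick 0 v(2, 3): E4 above B3
  -> R7 @ bar 3 tick 0 v(3,): F4->B3 leap 6st
  -> R3 @ bar 3 tick 1 v(2, 3): E4 above B3
  -> R3 @ bar 3 tick 2 v(2, 3): E4 above B3
  -> R3 @ bar 3 tick 3 v(2, 3): E4 above B3
  -> R1 @ bar 4 tick 0 v(0, 2): E3/E4 P8 -> D3/D4 P8 similar
  -> R8 @ bar 4 tick 0 v(0, 2): penult P8 not 3rd/6th
  -> R8 @ bar 4 tick 0 v(0, 3): penult P8 not 3rd/6th
  -> R1 @ bar 5 tick 0 v(2, 3): D4/D4 P1 -> E4/E4 P1 similar
  -> R6 @ bar 5 tick 3 v(0, 2): closes on M3
  -> R6 @ bar 5 tick 3 v(0, 3): closes on M3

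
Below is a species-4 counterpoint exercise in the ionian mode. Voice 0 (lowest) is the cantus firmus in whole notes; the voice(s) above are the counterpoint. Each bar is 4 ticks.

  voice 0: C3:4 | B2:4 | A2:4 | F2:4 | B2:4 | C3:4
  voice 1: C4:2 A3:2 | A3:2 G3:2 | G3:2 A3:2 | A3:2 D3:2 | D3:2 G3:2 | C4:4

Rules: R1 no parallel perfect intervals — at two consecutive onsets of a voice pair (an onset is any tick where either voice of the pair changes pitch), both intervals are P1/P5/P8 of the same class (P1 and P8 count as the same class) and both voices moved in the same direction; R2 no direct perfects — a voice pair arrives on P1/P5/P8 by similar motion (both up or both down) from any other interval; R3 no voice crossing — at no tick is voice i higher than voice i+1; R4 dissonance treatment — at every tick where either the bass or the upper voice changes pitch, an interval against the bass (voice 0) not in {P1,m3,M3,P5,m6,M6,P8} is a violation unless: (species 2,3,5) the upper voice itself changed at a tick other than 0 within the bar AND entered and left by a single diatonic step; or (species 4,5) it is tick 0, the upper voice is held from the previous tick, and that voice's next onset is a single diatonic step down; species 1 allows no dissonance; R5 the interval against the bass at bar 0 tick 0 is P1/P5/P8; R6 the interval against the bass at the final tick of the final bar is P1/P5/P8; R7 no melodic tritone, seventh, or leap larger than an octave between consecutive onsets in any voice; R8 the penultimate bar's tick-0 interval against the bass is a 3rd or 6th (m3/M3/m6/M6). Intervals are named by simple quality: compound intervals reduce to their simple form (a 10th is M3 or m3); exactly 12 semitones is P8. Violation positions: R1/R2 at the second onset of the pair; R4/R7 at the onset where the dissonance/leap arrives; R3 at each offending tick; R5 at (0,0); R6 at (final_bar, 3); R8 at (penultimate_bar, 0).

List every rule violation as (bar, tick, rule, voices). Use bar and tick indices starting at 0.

(2, 0, R4, (0, 1))
(4, 0, R7, (0,))
(5, 0, R2, (0, 1))

bar 0: v0=C3 v1=C4 downbeat P8
bar 1: v0=B2 v1=A3 downbeat m7
bar 2: v0=A2 v1=G3 downbeat m7
bar 3: v0=F2 v1=A3 downbeat M3
bar 4: v0=B2 v1=D3 downbeat m3
bar 5: v0=C3 v1=C4 downbeat P8
  -> R4 @ bar 2 tick 0 v(0, 1): A2/G3 m7 untreated
  -> R7 @ bar 4 tick 0 v(0,): F2->B2 leap 6st
  -> R2 @ bar 5 tick 0 v(0, 1): B2/G3 m6 -> C3/C4 P8 similar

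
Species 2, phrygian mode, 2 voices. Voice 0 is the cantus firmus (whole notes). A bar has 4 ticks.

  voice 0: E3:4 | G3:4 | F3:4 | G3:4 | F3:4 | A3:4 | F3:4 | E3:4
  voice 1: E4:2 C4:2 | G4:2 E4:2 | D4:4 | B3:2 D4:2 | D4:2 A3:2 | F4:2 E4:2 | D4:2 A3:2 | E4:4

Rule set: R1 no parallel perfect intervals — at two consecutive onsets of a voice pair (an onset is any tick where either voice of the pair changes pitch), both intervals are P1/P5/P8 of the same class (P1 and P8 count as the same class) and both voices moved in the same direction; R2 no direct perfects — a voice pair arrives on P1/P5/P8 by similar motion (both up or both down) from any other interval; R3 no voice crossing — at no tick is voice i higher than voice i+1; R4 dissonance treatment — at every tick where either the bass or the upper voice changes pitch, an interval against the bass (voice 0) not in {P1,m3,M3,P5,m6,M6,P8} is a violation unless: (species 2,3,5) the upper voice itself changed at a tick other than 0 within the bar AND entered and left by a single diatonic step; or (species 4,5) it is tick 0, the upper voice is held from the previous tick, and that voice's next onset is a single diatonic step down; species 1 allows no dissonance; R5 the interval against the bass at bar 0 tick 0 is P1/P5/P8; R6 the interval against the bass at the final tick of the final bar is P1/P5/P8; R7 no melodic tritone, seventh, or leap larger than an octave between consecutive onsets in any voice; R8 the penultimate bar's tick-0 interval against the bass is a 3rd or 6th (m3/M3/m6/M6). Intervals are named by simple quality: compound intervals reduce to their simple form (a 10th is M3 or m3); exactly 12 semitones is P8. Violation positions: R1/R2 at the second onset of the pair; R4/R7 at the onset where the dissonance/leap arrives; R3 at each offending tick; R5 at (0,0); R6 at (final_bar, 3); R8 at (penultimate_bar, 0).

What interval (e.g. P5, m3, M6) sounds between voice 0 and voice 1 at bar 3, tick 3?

P5

voice 0=G3 voice 1=D4 -> P5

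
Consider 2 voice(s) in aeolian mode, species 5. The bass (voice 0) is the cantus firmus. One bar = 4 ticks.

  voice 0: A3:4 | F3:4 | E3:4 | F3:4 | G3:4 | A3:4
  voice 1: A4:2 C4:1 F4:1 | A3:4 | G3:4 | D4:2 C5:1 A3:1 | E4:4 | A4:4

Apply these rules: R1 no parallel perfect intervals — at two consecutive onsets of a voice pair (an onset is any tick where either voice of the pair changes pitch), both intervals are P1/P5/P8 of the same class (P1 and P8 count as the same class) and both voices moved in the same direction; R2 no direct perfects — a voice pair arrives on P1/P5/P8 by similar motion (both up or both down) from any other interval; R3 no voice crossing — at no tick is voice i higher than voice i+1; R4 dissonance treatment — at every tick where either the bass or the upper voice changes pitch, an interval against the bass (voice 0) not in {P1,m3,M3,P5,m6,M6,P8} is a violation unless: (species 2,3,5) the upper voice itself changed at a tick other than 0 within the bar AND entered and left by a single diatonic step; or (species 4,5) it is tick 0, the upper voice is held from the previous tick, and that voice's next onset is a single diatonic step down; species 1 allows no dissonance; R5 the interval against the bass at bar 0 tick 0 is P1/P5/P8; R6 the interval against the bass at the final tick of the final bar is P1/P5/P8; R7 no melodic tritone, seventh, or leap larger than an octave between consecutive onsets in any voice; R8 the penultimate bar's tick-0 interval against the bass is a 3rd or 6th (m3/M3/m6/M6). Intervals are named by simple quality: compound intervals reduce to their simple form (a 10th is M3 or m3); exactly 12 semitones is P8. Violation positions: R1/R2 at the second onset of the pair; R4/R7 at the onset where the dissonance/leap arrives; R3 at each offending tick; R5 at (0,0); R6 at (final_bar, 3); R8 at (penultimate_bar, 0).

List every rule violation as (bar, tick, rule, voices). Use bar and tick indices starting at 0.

bar 0: v0=A3 v1=A4 downbeat P8
bar 1: v0=F3 v1=A3 downbeat M3
bar 2: v0=E3 v1=G3 downbeat m3
bar 3: v0=F3 v1=D4 downbeat M6
bar 4: v0=G3 v1=E4 downbeat M6
bar 5: v0=A3 v1=A4 downbeat P8
  -> R7 @ bar 3 tick 2 v(1,): D4->C5 leap 10st
  -> R7 @ bar 3 tick 3 v(1,): C5->A3 leap 15st
  -> R2 @ bar 5 tick 0 v(0, 1): G3/E4 M6 -> A3/A4 P8 similar

(3, 2, R7, (1,))
(3, 3, R7, (1,))
(5, 0, R2, (0, 1))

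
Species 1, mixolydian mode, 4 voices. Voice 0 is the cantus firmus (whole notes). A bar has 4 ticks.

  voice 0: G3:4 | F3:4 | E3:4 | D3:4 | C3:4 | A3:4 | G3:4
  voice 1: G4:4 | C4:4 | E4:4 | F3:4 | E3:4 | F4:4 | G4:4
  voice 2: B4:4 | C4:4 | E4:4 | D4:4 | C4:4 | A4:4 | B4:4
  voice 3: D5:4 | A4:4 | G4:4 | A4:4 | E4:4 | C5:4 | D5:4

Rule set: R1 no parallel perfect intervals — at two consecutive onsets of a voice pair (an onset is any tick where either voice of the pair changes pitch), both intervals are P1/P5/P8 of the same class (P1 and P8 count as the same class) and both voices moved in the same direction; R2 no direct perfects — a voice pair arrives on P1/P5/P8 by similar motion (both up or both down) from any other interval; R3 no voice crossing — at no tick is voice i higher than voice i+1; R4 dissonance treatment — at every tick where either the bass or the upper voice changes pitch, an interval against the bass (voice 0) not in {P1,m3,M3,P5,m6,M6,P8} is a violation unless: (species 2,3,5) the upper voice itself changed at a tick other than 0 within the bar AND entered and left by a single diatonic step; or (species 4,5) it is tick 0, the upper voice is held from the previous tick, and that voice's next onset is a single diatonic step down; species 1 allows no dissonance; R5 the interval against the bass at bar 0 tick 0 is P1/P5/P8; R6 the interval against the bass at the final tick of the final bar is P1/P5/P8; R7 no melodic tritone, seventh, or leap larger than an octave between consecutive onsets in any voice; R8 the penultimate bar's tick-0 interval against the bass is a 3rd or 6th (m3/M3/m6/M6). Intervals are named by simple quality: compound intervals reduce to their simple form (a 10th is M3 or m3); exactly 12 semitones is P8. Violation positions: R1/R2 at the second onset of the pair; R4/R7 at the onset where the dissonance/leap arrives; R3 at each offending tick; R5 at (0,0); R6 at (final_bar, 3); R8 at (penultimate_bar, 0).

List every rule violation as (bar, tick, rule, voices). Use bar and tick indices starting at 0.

(0, 0, R5, (0, 2))
(1, 0, R2, (0, 1))
(1, 0, R2, (0, 2))
(1, 0, R2, (1, 2))
(1, 0, R7, (2,))
(2, 0, R1, (1, 2))
(3, 0, R1, (0, 2))
(3, 0, R7, (1,))
(4, 0, R1, (0, 2))
(4, 0, R2, (1, 3))
(5, 0, R1, (0, 2))
(5, 0, R2, (1, 3))
(5, 0, R7, (1,))
(5, 0, R8, (0, 2))
(6, 0, R1, (1, 3))
(6, 3, R6, (0, 2))

bar 0: v0=G3 v1=G4 v2=B4 v3=D5 downbeat P5
bar 1: v0=F3 v1=C4 v2=C4 v3=A4 downbeat M3
bar 2: v0=E3 v1=E4 v2=E4 v3=G4 downbeat m3
bar 3: v0=D3 v1=F3 v2=D4 v3=A4 downbeat P5
bar 4: v0=C3 v1=E3 v2=C4 v3=E4 downbeat M3
bar 5: v0=A3 v1=F4 v2=A4 v3=C5 downbeat m3
bar 6: v0=G3 v1=G4 v2=B4 v3=D5 downbeat P5
  -> R5 @ bar 0 tick 0 v(0, 2): opens on M3
  -> R2 @ bar 1 tick 0 v(0, 1): G3/G4 P8 -> F3/C4 P5 similar
  -> R2 @ bar 1 tick 0 v(0, 2): G3/B4 M3 -> F3/C4 P5 similar
  -> R2 @ bar 1 tick 0 v(1, 2): G4/B4 M3 -> C4/C4 P1 similar
  -> R7 @ bar 1 tick 0 v(2,): B4->C4 leap 11st
  -> R1 @ bar 2 tick 0 v(1, 2): C4/C4 P1 -> E4/E4 P1 similar
  -> R1 @ bar 3 tick 0 v(0, 2): E3/E4 P8 -> D3/D4 P8 similar
  -> R7 @ bar 3 tick 0 v(1,): E4->F3 leap 11st
  -> R1 @ bar 4 tick 0 v(0, 2): D3/D4 P8 -> C3/C4 P8 similar
  -> R2 @ bar 4 tick 0 v(1, 3): F3/A4 M3 -> E3/E4 P8 similar
  -> R1 @ bar 5 tick 0 v(0, 2): C3/C4 P8 -> A3/A4 P8 similar
  -> R2 @ bar 5 tick 0 v(1, 3): E3/E4 P8 -> F4/C5 P5 similar
  -> R7 @ bar 5 tick 0 v(1,): E3->F4 leap 13st
  -> R8 @ bar 5 tick 0 v(0, 2): penult P8 not 3rd/6th
  -> R1 @ bar 6 tick 0 v(1, 3): F4/C5 P5 -> G4/D5 P5 similar
  -> R6 @ bar 6 tick 3 v(0, 2): closes on M3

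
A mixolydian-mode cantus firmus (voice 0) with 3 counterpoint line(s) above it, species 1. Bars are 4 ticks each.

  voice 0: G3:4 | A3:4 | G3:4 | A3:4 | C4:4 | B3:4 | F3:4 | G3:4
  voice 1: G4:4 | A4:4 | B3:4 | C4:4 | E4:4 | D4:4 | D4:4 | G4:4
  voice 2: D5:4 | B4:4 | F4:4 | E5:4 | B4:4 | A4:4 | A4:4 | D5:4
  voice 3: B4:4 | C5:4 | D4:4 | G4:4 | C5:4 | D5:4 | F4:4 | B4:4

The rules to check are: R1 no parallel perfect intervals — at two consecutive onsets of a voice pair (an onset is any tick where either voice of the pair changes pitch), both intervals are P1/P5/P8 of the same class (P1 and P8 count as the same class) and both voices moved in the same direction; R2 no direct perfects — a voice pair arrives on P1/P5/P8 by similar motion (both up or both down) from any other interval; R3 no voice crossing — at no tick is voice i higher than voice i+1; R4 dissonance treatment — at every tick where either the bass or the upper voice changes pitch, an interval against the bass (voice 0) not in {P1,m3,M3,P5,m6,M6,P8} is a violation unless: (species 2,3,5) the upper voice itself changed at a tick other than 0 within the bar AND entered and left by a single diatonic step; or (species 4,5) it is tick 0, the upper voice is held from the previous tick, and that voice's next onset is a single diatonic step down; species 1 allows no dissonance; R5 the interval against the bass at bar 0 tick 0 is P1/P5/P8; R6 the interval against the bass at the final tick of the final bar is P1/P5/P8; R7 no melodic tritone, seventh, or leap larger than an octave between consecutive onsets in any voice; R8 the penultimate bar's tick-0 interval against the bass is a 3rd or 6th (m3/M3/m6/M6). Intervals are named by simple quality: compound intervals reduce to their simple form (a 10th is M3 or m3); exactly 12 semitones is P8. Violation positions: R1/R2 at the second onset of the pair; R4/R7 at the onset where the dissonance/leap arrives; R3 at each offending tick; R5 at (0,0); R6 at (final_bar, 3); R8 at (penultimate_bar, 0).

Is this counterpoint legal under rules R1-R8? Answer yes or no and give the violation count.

No (44 violations)

bar 0: v0=G3 v1=G4 v2=D5 v3=B4 (M3)
bar 1: v0=A3 v1=A4 v2=B4 v3=C5 (m3)
bar 2: v0=G3 v1=B3 v2=F4 v3=D4 (P5)
bar 3: v0=A3 v1=C4 v2=E5 v3=G4 (m7)
bar 4: v0=C4 v1=E4 v2=B4 v3=C5 (P8)
bar 5: v0=B3 v1=D4 v2=A4 v3=D5 (m3)
bar 6: v0=F3 v1=D4 v2=A4 v3=F4 (P8)
bar 7: v0=G3 v1=G4 v2=D5 v3=B4 (M3)
  R3 @ bar0.0: D5 above B4
  R5 @ bar0.0: opens on M3
  R3 @ bar0.1: D5 above B4
  R3 @ bar0.2: D5 above B4
  R3 @ bar0.3: D5 above B4
  R1 @ bar1.0: G3/G4 P8 -> A3/A4 P8 similar
  R4 @ bar1.0: A3/B4 M2 untreated
  R2 @ bar2.0: A3/C5 m3 -> G3/D4 P5 similar
  R3 @ bar2.0: F4 above D4
  R4 @ bar2.0: G3/F4 m7 untreated
  R7 @ bar2.0: A4->B3 leap 10st
  R7 @ bar2.0: B4->F4 leap 6st
  R7 @ bar2.0: C5->D4 leap 10st
  R3 @ bar2.1: F4 above D4
  R3 @ bar2.2: F4 above D4
  R3 @ bar2.3: F4 above D4
  R2 @ bar3.0: G3/F4 m7 -> A3/E5 P5 similar
  R2 @ bar3.0: B3/D4 m3 -> C4/G4 P5 similar
  R3 @ bar3.0: E5 above G4
  R4 @ bar3.0: A3/G4 m7 untreated
  R7 @ bar3.0: F4->E5 leap 11st
  R3 @ bar3.1: E5 above G4
  R3 @ bar3.2: E5 above G4
  R3 @ bar3.3: E5 above G4
  R2 @ bar4.0: A3/G4 m7 -> C4/C5 P8 similar
  R4 @ bar4.0: C4/B4 M7 untreated
  R1 @ bar5.0: E4/B4 P5 -> D4/A4 P5 similar
  R4 @ bar5.0: B3/A4 m7 untreated
  R2 @ bar6.0: B3/D5 m3 -> F3/F4 P8 similar
  R3 @ bar6.0: A4 above F4
  R7 @ bar6.0: B3->F3 leap 6st
  R8 @ bar6.0: penult P8 not 3rd/6th
  R3 @ bar6.1: A4 above F4
  R3 @ bar6.2: A4 above F4
  R3 @ bar6.3: A4 above F4
  R1 @ bar7.0: D4/A4 P5 -> G4/D5 P5 similar
  R2 @ bar7.0: F3/D4 M6 -> G3/G4 P8 similar
  R2 @ bar7.0: F3/A4 M3 -> G3/D5 P5 similar
  R3 @ bar7.0: D5 above B4
  R7 @ bar7.0: F4->B4 leap 6st
  R3 @ bar7.1: D5 above B4
  R3 @ bar7.2: D5 above B4
  R3 @ bar7.3: D5 above B4
  R6 @ bar7.3: closes on M3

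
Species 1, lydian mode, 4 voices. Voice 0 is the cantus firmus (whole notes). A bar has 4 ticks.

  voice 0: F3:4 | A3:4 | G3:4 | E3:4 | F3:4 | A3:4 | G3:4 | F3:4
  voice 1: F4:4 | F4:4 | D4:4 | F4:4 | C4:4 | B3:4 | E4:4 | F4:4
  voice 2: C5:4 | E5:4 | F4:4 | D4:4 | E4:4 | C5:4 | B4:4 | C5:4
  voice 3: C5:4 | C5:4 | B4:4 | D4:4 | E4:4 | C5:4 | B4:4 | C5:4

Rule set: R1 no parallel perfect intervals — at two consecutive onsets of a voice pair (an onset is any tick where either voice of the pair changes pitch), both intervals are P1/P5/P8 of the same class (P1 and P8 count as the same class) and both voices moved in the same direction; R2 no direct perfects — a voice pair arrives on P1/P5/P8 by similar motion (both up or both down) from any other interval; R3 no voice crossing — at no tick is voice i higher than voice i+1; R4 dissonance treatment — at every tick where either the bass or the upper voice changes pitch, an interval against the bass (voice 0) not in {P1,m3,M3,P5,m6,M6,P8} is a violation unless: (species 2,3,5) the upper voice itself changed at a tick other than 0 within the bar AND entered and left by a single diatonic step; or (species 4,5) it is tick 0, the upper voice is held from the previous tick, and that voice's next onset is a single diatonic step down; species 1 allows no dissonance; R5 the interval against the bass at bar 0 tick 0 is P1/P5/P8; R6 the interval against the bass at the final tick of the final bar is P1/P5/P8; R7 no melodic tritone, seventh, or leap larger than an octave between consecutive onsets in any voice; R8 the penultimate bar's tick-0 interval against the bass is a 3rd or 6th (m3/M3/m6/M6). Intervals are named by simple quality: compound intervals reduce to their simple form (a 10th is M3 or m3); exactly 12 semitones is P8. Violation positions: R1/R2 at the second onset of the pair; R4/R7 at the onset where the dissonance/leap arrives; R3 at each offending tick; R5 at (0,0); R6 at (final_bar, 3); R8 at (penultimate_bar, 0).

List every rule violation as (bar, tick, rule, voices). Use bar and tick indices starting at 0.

bar 0: v0=F3 v1=F4 v2=C5 v3=C5 downbeat P5
bar 1: v0=A3 v1=F4 v2=E5 v3=C5 downbeat m3
bar 2: v0=G3 v1=D4 v2=F4 v3=B4 downbeat M3
bar 3: v0=E3 v1=F4 v2=D4 v3=D4 downbeat m7
bar 4: v0=F3 v1=C4 v2=E4 v3=E4 downbeat M7
bar 5: v0=A3 v1=B3 v2=C5 v3=C5 downbeat m3
bar 6: v0=G3 v1=E4 v2=B4 v3=B4 downbeat M3
bar 7: v0=F3 v1=F4 v2=C5 v3=C5 downbeat P5
  -> R1 @ bar 1 tick 0 v(0, 2): F3/C5 P5 -> A3/E5 P5 similar
  -> R3 @ bar 1 tick 0 v(2, 3): E5 above C5
  -> R3 @ bar 1 tick 1 v(2, 3): E5 above C5
  -> R3 @ bar 1 tick 2 v(2, 3): E5 above C5
  -> R3 @ bar 1 tick 3 v(2, 3): E5 above C5
  -> R2 @ bar 2 tick 0 v(0, 1): A3/F4 m6 -> G3/D4 P5 similar
  -> R4 @ bar 2 tick 0 v(0, 2): G3/F4 m7 untreated
  -> R7 @ bar 2 tick 0 v(2,): E5->F4 leap 11st
  -> R2 @ bar 3 tick 0 v(2, 3): F4/B4 TT -> D4/D4 P1 similar
  -> R3 @ bar 3 tick 0 v(1, 2): F4 above D4
  -> R4 @ bar 3 tick 0 v(0, 1): E3/F4 m2 untreated
  -> R4 @ bar 3 tick 0 v(0, 2): E3/D4 m7 untreated
  -> R4 @ bar 3 tick 0 v(0, 3): E3/D4 m7 untreated
  -> R3 @ bar 3 tick 1 v(1, 2): F4 above D4
  -> R3 @ bar 3 tick 2 v(1, 2): F4 above D4
  -> R3 @ bar 3 tick 3 v(1, 2): F4 above D4
  -> R1 @ bar 4 tick 0 v(2, 3): D4/D4 P1 -> E4/E4 P1 similar
  -> R4 @ bar 4 tick 0 v(0, 2): F3/E4 M7 untreated
  -> R4 @ bar 4 tick 0 v(0, 3): F3/E4 M7 untreated
  -> R1 @ bar 5 tick 0 v(2, 3): E4/E4 P1 -> C5/C5 P1 similar
  -> R4 @ bar 5 tick 0 v(0, 1): A3/B3 M2 untreated
  -> R1 @ bar 6 tick 0 v(2, 3): C5/C5 P1 -> B4/B4 P1 similar
  -> R1 @ bar 7 tick 0 v(1, 2): E4/B4 P5 -> F4/C5 P5 similar
  -> R1 @ bar 7 tick 0 v(1, 3): E4/B4 P5 -> F4/C5 P5 similar
  -> R1 @ bar 7 tick 0 v(2, 3): B4/B4 P1 -> C5/C5 P1 similar

(1, 0, R1, (0, 2))
(1, 0, R3, (2, 3))
(1, 1, R3, (2, 3))
(1, 2, R3, (2, 3))
(1, 3, R3, (2, 3))
(2, 0, R2, (0, 1))
(2, 0, R4, (0, 2))
(2, 0, R7, (2,))
(3, 0, R2, (2, 3))
(3, 0, R3, (1, 2))
(3, 0, R4, (0, 1))
(3, 0, R4, (0, 2))
(3, 0, R4, (0, 3))
(3, 1, R3, (1, 2))
(3, 2, R3, (1, 2))
(3, 3, R3, (1, 2))
(4, 0, R1, (2, 3))
(4, 0, R4, (0, 2))
(4, 0, R4, (0, 3))
(5, 0, R1, (2, 3))
(5, 0, R4, (0, 1))
(6, 0, R1, (2, 3))
(7, 0, R1, (1, 2))
(7, 0, R1, (1, 3))
(7, 0, R1, (2, 3))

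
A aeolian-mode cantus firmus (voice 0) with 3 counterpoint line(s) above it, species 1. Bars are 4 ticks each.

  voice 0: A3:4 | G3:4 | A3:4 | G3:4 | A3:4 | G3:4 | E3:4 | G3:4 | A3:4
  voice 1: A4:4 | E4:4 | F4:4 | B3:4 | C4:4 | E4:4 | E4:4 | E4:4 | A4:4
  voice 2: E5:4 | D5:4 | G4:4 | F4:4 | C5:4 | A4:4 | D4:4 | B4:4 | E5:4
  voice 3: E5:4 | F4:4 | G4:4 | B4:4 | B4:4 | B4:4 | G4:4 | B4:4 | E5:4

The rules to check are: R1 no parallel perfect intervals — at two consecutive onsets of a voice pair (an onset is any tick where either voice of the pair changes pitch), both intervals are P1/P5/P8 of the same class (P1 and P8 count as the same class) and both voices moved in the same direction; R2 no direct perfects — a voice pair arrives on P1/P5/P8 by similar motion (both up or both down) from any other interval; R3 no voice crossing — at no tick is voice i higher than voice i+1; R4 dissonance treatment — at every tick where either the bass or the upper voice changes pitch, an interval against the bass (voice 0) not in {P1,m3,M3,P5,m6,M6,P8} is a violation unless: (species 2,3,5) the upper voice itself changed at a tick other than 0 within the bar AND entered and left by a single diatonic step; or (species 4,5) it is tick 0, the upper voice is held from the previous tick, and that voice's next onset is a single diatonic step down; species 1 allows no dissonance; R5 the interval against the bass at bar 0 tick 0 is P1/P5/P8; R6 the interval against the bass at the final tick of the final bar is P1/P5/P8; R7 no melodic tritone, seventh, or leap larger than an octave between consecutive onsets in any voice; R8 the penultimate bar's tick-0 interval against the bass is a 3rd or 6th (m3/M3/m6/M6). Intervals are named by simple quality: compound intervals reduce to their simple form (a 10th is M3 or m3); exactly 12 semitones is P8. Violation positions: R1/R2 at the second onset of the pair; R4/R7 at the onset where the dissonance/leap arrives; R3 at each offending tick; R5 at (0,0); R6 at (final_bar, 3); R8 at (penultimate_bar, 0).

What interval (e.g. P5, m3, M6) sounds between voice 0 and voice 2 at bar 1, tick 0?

P5

voice 0=G3 voice 2=D5 -> P5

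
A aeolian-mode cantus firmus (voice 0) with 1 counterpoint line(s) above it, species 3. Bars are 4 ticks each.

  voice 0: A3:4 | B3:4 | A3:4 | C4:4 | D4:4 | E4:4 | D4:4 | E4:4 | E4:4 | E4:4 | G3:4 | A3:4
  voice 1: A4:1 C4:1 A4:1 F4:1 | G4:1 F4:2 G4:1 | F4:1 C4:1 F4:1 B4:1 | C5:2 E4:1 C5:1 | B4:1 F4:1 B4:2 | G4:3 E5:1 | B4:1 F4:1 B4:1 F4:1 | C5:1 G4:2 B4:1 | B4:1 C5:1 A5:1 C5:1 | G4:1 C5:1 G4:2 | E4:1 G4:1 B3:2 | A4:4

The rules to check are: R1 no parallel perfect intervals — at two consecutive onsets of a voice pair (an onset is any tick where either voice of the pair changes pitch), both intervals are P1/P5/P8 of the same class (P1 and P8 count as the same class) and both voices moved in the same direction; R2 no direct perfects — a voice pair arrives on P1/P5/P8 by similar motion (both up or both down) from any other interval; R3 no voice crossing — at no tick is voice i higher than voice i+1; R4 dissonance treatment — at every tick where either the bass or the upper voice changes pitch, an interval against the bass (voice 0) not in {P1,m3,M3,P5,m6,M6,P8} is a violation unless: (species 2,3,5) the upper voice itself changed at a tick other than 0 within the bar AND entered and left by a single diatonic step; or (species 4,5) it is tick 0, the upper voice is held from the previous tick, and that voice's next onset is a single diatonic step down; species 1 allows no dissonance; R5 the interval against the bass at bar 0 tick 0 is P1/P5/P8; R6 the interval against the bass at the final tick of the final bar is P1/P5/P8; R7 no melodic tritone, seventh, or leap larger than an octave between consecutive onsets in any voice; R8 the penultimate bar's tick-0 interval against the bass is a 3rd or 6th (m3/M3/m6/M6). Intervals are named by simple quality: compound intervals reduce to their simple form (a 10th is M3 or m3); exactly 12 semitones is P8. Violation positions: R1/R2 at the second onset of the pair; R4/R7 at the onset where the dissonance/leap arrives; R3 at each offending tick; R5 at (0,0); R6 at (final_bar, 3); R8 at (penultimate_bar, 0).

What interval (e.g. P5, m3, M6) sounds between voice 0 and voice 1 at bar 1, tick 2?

voice 0=B3 voice 1=F4 -> TT

TT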